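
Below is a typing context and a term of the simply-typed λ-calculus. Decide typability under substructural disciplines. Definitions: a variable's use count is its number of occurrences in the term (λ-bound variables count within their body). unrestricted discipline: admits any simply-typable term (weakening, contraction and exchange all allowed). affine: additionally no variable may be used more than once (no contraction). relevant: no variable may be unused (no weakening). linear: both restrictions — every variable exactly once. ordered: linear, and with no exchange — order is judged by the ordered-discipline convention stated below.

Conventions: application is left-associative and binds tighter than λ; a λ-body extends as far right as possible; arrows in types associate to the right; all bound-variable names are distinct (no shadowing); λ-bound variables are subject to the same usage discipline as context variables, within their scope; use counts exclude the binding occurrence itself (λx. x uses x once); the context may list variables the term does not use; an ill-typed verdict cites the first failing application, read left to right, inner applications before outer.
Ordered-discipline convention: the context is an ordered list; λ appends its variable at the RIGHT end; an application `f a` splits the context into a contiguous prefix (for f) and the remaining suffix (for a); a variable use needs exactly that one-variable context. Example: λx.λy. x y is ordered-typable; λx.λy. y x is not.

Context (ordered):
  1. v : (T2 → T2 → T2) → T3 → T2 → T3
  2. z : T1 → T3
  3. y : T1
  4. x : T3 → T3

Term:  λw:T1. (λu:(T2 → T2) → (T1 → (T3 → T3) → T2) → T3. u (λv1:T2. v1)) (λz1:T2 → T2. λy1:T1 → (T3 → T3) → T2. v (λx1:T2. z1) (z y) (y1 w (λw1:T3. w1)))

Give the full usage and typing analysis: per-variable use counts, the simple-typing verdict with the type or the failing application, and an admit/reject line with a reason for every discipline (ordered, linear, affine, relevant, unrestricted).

counts: v ×1; z ×1; y ×1; x ×0; w [bound] ×1; u [bound] ×1; v1 [bound] ×1; z1 [bound] ×1; y1 [bound] ×1; x1 [bound] ×0; w1 [bound] ×1
left-to-right use order: u, v1, v, z1, z, y, y1, w, w1
typing: the term checks, with type T1 → (T1 → (T3 → T3) → T2) → T3
ordered: ✗, x, x1 never used (weakening)
linear: ✗, x, x1 never used (weakening)
affine: ✓, none of v, z, y, x, w, u, v1, z1, y1, x1, w1 used more than once
relevant: ✗, x, x1 never used (weakening)
unrestricted: ✓, type-checks (T1 → (T1 → (T3 → T3) → T2) → T3) and nothing is barred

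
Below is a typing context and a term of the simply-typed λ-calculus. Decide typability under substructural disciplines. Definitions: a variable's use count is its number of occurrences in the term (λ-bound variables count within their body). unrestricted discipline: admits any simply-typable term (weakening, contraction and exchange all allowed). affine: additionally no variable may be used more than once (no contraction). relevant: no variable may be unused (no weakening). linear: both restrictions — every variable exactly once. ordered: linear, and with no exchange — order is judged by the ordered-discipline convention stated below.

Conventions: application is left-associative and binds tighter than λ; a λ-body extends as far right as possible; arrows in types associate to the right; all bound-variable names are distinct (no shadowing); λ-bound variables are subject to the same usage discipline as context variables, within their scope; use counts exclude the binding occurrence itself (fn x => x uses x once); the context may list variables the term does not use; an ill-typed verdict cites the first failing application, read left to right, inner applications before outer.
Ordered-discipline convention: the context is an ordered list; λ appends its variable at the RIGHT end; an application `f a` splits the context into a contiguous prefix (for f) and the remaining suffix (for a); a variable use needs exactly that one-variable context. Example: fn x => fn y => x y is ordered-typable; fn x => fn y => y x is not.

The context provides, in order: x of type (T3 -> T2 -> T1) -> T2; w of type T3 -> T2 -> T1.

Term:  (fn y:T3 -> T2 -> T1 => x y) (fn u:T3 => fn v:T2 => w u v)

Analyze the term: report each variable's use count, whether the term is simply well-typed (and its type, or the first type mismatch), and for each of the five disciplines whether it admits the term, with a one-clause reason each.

counts: x: 1×, w: 1×, y [bound]: 1×, u [bound]: 1×, v [bound]: 1×
left-to-right use order: x, y, w, u, v
typing: ✓ — T2
ordered ✓ (x, w, y, u, v once each; derivable with no W/C/E)
linear ✓ (each of x, w, y, u, v used exactly once)
affine ✓ (at most one use each (x, w, y, u, v))
relevant ✓ (at least one use each (x, w, y, u, v))
unrestricted ✓ (well-typed at T2; no restrictions here)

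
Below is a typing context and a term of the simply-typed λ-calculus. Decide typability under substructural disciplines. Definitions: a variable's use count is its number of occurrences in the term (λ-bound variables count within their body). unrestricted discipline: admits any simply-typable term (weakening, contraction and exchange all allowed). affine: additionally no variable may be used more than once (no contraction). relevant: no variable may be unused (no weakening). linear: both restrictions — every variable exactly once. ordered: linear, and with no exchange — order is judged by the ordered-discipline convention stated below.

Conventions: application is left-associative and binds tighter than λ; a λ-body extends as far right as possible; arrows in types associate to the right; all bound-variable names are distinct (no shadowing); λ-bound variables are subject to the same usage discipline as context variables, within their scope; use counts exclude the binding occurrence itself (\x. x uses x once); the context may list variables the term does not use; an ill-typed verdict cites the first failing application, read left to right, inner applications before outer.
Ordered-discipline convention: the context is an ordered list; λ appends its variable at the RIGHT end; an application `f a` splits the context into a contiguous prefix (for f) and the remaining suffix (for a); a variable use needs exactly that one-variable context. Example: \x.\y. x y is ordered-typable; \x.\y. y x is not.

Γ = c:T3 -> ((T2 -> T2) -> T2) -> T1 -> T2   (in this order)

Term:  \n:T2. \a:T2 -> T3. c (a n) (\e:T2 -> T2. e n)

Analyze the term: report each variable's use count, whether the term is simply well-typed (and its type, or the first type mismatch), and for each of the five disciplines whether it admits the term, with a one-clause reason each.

use counts: c=1; n (bound)=2; a (bound)=1; e (bound)=1
uses in reading order: c, a, n, e, n
typing: well-typed — term : T2 -> (T2 -> T3) -> T1 -> T2
ordered ✗ (uses contraction: n ×2)
linear ✗ (uses contraction: n ×2)
affine ✗ (uses contraction: n ×2)
relevant ✓ (none of c, n, a, e goes unused)
unrestricted ✓ (simply typable at T2 -> (T2 -> T3) -> T1 -> T2; W, C, E all held)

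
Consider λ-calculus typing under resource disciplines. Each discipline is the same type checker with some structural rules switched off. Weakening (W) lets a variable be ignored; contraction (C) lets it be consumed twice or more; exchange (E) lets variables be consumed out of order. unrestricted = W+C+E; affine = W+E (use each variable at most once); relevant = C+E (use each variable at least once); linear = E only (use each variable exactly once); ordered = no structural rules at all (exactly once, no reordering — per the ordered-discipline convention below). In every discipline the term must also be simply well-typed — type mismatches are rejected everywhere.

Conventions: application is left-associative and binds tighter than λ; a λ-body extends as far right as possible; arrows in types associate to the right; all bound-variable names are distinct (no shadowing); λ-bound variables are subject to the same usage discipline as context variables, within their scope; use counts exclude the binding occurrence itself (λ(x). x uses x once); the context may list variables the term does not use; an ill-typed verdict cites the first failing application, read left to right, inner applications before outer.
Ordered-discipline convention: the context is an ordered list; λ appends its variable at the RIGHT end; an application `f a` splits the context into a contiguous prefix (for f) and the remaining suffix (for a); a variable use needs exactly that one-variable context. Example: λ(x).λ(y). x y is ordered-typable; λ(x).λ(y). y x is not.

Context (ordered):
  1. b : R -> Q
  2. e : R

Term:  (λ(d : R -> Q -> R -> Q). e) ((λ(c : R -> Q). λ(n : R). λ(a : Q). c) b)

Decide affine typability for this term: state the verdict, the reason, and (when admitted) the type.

yes — at most one use each (b, e, d, c, n, a); term : R
usage: b: 1; e: 1; d [bound]: 0; c [bound]: 1; n [bound]: 0; a [bound]: 0
left-to-right use order: e, c, b
typing: the term checks, with type R
across the five disciplines: ordered ✗ | linear ✗ | affine ✓ | relevant ✗ | unrestricted ✓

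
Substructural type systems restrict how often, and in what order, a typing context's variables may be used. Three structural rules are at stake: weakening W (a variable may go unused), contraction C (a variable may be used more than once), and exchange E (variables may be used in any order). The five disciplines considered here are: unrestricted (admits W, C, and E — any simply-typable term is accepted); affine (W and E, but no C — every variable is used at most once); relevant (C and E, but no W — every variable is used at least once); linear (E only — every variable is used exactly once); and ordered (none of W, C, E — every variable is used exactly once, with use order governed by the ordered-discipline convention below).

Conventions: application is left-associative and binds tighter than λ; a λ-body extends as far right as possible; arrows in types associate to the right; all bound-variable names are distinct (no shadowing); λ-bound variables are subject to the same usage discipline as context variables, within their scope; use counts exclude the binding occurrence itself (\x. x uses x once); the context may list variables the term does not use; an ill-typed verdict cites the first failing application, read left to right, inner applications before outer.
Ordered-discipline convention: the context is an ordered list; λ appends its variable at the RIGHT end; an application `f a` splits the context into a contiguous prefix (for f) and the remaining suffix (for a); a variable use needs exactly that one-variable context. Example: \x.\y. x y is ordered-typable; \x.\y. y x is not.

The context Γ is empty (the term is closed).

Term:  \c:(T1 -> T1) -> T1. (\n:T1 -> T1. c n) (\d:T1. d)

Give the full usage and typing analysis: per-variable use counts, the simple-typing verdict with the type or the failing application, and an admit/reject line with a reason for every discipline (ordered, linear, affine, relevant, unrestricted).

counts: c [bound] ×1, n [bound] ×1, d [bound] ×1
order of uses: c, n, d
typing: well-typed at ((T1 -> T1) -> T1) -> T1
ordered: ✓ — c, n, d: once each, no exchange needed
linear: ✓ — each of c, n, d used exactly once
affine: ✓ — none of c, n, d used more than once
relevant: ✓ — every one of c, n, d appears
unrestricted: ✓ — simply typable at ((T1 -> T1) -> T1) -> T1; W, C, E all held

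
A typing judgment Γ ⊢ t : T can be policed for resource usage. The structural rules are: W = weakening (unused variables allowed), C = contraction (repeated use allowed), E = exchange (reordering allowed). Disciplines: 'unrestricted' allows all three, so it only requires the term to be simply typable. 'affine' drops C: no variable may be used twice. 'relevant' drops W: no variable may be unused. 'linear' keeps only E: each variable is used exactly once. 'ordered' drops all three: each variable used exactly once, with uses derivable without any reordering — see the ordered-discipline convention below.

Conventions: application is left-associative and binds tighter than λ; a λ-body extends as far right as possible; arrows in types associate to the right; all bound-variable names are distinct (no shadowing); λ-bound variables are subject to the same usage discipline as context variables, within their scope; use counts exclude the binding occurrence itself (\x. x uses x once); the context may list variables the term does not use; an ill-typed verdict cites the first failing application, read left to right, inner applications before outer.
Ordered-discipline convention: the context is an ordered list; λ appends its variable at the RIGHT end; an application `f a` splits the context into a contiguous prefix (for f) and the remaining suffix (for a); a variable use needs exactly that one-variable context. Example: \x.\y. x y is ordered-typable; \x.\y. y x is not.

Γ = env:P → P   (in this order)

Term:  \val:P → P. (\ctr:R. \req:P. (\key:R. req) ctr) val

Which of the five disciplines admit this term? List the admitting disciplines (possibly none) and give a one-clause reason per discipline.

admitting disciplines: none
use counts: env: 0, val [bound]: 1, ctr [bound]: 1, req [bound]: 1, key [bound]: 0
use order (left to right): req, ctr, val
typing: ill-typed: a function awaiting R gets P → P
ordered ✗ (the type mismatch rejects it)
linear ✗ (not simply typable)
affine ✗ (fails simple typing)
relevant ✗ (a type mismatch blocks all five)
unrestricted ✗ (the type mismatch rejects it)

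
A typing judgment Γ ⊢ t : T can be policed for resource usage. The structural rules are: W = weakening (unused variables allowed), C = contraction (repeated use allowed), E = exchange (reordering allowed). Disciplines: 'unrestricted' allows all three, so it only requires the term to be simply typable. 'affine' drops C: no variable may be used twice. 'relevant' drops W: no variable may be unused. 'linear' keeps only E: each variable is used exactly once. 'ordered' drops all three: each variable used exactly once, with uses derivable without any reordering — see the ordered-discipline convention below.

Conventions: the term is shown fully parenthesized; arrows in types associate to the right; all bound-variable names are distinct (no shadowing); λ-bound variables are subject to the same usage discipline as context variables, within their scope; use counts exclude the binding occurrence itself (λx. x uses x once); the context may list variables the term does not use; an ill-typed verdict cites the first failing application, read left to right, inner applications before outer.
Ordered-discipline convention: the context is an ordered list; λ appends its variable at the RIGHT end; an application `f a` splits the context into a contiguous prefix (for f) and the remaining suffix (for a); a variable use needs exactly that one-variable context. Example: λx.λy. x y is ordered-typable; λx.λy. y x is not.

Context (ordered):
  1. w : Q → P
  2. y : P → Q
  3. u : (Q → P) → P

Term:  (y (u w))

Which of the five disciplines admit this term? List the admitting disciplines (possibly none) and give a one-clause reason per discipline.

admitting disciplines: linear, affine, relevant, unrestricted
use counts: w=1; y=1; u=1
uses in reading order: y, u, w
typing: ✓ — Q
ordered: ✗, no contiguous prefix/suffix split fits y, u, w
linear: ✓, single use per variable (w, y, u)
affine: ✓, w, y, u: no repeats, contraction unneeded
relevant: ✓, at least one use each (w, y, u)
unrestricted: ✓, simply typable at Q; W, C, E all held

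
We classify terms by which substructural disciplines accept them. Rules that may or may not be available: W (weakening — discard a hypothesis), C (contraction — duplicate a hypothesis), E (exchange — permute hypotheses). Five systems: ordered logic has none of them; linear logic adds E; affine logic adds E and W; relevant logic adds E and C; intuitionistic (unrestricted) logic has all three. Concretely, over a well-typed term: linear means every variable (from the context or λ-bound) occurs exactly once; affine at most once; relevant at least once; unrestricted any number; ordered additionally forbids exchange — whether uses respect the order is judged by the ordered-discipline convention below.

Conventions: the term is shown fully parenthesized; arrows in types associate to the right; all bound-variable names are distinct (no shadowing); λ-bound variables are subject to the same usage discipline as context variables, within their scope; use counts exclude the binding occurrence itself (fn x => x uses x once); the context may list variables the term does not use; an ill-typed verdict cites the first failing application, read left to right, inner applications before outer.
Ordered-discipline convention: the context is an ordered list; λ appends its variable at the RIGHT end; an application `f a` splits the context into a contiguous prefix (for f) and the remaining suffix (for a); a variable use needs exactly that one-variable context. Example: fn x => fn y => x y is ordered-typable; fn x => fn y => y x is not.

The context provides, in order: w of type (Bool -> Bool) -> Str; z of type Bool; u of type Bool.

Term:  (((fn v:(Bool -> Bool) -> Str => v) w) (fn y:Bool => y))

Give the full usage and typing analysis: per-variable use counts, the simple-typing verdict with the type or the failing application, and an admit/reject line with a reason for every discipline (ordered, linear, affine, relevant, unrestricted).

usage: w: 1, z: 0, u: 0, v (λ-bound): 1, y (λ-bound): 1
order of uses: v, w, y
typing: well-typed — term : Str
ordered: ✗, z, u never used (weakening)
linear: ✗, z, u never used (weakening)
affine: ✓, w, z, u, v, y: no repeats, contraction unneeded
relevant: ✗, z, u never used (weakening)
unrestricted: ✓, typability at Str is all that's needed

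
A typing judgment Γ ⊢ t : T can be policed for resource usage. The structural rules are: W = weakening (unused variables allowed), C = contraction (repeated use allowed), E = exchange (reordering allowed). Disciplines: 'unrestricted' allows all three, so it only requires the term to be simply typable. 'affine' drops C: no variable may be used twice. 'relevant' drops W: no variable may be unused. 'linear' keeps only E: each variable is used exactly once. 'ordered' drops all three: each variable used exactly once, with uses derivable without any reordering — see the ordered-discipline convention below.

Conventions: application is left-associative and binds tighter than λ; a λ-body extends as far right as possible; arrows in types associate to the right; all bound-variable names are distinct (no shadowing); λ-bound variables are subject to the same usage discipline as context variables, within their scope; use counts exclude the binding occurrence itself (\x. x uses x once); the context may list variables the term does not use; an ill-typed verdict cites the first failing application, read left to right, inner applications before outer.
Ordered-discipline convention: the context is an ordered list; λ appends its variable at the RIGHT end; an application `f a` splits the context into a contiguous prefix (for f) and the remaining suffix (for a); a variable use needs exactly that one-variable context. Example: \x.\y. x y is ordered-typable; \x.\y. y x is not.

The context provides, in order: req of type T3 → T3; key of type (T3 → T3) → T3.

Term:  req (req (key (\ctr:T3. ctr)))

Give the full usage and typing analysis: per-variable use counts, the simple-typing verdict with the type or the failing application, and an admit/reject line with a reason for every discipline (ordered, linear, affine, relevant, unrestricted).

variable uses: req: 2×, key: 1×, ctr (bound): 1×
left-to-right use order: req, req, key, ctr
typing: well-typed — term : T3
ordered ✗ (uses contraction: req ×2)
linear ✗ (uses contraction: req ×2)
affine ✗ (uses contraction: req ×2)
relevant ✓ (req, key, ctr: all used, weakening unneeded)
unrestricted ✓ (well-typed at T3; no restrictions here)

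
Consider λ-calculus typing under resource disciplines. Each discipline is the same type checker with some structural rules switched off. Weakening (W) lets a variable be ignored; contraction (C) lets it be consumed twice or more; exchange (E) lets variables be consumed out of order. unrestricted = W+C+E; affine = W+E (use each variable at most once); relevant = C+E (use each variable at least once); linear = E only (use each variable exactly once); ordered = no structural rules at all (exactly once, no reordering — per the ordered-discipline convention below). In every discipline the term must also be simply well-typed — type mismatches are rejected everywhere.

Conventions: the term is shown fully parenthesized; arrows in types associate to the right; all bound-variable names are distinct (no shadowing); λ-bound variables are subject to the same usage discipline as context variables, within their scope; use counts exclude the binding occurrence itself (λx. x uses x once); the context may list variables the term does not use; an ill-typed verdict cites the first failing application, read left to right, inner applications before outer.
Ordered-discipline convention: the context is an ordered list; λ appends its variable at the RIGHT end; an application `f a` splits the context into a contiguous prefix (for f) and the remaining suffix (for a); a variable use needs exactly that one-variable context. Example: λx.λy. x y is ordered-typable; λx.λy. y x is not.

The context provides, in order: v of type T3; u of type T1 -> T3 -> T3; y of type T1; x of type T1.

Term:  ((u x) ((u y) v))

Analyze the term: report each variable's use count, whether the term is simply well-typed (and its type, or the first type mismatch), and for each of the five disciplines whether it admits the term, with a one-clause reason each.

variable uses: v: 1×, u: 2×, y: 1×, x: 1×
use order (left to right): u, x, u, y, v
typing: well-typed — term : T3
ordered: ✗ — uses contraction: u ×2
linear: ✗ — uses contraction: u ×2
affine: ✗ — uses contraction: u ×2
relevant: ✓ — every one of v, u, y, x appears
unrestricted: ✓ — simply typable at T3; W, C, E all held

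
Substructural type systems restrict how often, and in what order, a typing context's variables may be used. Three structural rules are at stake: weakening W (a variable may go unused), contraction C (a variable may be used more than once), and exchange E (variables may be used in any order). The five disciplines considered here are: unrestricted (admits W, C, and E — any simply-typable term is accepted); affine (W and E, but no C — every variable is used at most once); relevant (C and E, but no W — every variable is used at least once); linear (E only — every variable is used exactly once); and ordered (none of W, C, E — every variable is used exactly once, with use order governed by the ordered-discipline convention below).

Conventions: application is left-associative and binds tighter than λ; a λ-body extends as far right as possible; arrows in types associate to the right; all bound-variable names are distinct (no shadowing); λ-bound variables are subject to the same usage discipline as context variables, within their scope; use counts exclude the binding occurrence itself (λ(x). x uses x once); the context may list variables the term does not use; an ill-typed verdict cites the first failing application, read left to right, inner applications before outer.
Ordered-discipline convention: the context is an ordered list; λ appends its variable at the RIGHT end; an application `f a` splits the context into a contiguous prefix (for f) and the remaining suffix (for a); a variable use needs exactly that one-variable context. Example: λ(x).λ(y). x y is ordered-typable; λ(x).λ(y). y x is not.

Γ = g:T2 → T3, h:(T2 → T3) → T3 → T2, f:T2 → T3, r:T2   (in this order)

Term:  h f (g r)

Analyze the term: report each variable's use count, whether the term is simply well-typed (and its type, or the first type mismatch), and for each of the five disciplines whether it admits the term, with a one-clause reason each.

use counts: g ×1, h ×1, f ×1, r ×1
use order (left to right): h, f, g, r
typing: the term checks, with type T2
ordered: ✗, no ordered split (uses run h, f, g, r)
linear: ✓, g, h, f, r: one use apiece
affine: ✓, none of g, h, f, r used more than once
relevant: ✓, every one of g, h, f, r appears
unrestricted: ✓, simply typable at T2; W, C, E all held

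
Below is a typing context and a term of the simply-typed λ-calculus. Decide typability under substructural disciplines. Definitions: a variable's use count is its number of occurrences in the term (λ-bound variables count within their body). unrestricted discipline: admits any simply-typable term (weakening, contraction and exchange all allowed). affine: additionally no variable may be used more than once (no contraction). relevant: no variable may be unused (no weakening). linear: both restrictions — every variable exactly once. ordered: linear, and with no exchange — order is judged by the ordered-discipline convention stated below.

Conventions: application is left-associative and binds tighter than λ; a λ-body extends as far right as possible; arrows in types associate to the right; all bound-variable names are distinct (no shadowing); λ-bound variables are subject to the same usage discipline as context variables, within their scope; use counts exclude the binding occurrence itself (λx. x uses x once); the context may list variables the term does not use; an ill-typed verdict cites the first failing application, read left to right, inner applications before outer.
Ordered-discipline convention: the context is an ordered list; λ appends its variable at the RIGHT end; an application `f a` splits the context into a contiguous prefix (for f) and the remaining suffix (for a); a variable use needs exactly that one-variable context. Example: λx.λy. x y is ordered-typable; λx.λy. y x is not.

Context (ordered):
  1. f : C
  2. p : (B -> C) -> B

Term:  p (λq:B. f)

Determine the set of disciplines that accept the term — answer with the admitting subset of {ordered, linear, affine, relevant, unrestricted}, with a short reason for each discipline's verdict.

admitted in: affine, unrestricted
usage: f: 1×, p: 1×, q (λ-bound): 0×
use order (left to right): p, f
typing: the term checks, with type B
ordered: ✗, unused: q — weakening required
linear: ✗, unused: q — weakening required
affine: ✓, none of f, p, q used more than once
relevant: ✗, unused: q — weakening required
unrestricted: ✓, typability at B is all that's needed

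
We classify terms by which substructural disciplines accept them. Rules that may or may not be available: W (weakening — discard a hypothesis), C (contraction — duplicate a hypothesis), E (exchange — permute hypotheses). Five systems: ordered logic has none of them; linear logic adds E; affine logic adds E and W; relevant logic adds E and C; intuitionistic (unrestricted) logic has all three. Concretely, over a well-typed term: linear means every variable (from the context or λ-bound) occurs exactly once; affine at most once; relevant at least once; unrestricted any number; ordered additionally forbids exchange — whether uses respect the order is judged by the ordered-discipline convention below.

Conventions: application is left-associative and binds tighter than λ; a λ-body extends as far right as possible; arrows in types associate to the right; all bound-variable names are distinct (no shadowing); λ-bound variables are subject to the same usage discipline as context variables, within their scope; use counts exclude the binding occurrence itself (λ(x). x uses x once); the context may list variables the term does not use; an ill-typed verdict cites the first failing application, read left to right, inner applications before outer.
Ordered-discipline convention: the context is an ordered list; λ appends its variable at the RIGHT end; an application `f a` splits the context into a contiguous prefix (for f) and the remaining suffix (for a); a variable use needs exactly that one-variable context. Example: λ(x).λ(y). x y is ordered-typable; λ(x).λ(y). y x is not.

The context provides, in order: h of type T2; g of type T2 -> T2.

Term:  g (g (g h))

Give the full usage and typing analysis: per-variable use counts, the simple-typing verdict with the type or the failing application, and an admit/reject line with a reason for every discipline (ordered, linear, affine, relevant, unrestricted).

counts: h: 1, g: 3
order of uses: g, g, g, h
typing: the term checks, with type T2
ordered: ✗, needs contraction — g ×3
linear: ✗, needs contraction — g ×3
affine: ✗, needs contraction — g ×3
relevant: ✓, at least one use each (h, g)
unrestricted: ✓, type-checks (T2) and nothing is barred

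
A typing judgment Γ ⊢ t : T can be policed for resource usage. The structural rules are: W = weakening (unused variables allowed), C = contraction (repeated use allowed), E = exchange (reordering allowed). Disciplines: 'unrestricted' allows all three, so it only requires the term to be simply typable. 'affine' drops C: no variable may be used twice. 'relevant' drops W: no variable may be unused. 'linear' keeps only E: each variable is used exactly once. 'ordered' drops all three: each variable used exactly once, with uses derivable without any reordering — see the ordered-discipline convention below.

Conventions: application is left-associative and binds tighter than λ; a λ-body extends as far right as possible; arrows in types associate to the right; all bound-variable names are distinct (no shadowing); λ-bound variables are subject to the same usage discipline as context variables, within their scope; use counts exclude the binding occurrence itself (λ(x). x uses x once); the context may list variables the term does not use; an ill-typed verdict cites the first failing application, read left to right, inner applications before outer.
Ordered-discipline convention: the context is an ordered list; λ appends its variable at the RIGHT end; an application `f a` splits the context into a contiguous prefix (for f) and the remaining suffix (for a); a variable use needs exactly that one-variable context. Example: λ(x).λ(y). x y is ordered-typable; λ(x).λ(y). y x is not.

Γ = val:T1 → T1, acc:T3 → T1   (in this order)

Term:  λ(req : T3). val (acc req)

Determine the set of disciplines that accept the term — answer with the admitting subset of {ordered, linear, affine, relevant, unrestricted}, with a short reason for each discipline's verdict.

admitting disciplines: ordered, linear, affine, relevant, unrestricted
usage: val: 1, acc: 1, req (λ-bound): 1
order of uses: val, acc, req
typing: well-typed at T3 → T1
ordered: ✓, val, acc, req once each; derivable with no W/C/E
linear: ✓, single use per variable (val, acc, req)
affine: ✓, none of val, acc, req used more than once
relevant: ✓, every one of val, acc, req appears
unrestricted: ✓, well-typed at T3 → T1; no restrictions here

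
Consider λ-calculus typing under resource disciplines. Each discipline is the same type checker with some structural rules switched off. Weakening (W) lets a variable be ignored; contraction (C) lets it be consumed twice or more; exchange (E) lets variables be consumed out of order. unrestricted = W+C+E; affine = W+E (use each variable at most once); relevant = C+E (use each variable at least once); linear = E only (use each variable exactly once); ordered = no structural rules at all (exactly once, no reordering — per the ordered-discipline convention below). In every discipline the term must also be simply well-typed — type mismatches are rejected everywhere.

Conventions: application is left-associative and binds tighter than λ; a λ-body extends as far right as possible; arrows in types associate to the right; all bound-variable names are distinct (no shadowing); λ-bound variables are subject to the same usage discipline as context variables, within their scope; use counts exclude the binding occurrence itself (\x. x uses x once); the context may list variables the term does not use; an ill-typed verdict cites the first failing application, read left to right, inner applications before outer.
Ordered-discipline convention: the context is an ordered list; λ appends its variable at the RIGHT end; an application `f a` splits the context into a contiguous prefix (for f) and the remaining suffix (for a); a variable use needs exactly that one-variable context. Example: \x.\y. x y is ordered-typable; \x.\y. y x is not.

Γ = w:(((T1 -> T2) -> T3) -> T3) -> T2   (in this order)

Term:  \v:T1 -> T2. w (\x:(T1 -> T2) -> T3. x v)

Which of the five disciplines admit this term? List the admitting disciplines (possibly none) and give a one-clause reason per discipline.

accepted by: linear, affine, relevant, unrestricted
use counts: w=1; v [bound]=1; x [bound]=1
use order (left to right): w, x, v
typing: ✓ — (T1 -> T2) -> T2
ordered ✗ (use order w, x, v needs exchange)
linear ✓ (each of w, v, x used exactly once)
affine ✓ (w, v, x: no repeats, contraction unneeded)
relevant ✓ (w, v, x: all used, weakening unneeded)
unrestricted ✓ (typability at (T1 -> T2) -> T2 is all that's needed)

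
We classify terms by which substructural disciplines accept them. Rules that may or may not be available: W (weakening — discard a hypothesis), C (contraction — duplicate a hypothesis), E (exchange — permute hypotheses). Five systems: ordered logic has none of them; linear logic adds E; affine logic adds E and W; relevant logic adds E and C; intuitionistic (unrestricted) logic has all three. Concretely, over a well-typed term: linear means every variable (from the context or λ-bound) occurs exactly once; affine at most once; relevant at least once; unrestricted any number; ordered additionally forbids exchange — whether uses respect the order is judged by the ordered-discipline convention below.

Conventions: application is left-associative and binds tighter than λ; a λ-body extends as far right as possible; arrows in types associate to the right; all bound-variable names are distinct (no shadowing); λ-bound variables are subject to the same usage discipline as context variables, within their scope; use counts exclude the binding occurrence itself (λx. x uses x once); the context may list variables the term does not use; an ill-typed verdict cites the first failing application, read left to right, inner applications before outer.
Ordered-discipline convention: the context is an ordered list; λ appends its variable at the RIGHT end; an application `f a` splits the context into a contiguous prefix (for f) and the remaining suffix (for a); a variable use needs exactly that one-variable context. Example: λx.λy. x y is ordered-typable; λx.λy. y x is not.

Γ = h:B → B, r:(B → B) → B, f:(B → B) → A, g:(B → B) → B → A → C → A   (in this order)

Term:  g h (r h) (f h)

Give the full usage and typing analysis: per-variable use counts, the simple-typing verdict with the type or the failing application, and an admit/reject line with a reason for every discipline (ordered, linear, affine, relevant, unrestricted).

usage: h ×3, r ×1, f ×1, g ×1
left-to-right use order: g, h, r, h, f, h
typing: well-typed — term : C → A
ordered: ✗, h ×3 used more than once (contraction)
linear: ✗, h ×3 used more than once (contraction)
affine: ✗, h ×3 used more than once (contraction)
relevant: ✓, every one of h, r, f, g appears
unrestricted: ✓, simply typable at C → A; W, C, E all held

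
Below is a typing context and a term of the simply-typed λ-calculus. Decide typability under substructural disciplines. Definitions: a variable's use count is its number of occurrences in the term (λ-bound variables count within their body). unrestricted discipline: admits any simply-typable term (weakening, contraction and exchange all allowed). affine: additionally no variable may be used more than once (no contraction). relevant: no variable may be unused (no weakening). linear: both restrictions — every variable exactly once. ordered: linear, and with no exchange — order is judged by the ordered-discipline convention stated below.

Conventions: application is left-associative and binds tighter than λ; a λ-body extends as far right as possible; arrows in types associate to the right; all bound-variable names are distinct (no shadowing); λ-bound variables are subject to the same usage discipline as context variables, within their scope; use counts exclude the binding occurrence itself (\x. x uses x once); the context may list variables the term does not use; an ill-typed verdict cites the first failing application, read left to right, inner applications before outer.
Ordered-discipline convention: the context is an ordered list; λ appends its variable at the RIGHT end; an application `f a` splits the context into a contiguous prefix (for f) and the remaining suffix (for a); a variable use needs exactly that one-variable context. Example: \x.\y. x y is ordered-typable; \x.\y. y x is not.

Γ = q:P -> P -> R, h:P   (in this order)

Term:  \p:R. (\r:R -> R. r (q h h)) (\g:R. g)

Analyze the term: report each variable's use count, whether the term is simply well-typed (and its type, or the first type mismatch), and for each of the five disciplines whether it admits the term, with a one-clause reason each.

variable uses: q: 1, h: 2, p (λ-bound): 0, r (λ-bound): 1, g (λ-bound): 1
use order (left to right): r, q, h, h, g
typing: the term checks, with type R -> R
ordered: ✗, uses contraction: h ×2; p never used (weakening)
linear: ✗, uses contraction: h ×2; p never used (weakening)
affine: ✗, uses contraction: h ×2
relevant: ✗, p never used (weakening)
unrestricted: ✓, typability at R -> R is all that's needed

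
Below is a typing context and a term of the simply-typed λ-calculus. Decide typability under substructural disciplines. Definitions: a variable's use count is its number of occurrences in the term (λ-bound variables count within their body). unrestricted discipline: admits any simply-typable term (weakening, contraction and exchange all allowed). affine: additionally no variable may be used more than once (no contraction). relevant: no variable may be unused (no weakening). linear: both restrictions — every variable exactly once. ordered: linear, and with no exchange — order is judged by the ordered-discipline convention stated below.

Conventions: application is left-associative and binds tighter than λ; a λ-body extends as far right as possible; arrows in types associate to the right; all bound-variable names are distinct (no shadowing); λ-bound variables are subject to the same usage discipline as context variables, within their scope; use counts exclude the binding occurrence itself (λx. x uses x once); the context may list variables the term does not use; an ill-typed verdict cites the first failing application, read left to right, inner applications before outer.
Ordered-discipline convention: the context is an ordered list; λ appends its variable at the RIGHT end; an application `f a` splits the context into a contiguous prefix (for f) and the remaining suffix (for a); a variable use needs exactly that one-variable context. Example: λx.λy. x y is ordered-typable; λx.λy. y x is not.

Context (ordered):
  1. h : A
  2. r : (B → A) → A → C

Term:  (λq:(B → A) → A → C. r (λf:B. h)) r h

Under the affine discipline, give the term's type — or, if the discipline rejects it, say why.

not well-typed under affine — needs contraction — h ×2, r ×2
usage: h: 2×, r: 2×, q (bound): 0×, f (bound): 0×
uses in reading order: r, h, r, h
typing: well-typed — term : C
across the five disciplines: ordered ✗ | linear ✗ | affine ✗ | relevant ✗ | unrestricted ✓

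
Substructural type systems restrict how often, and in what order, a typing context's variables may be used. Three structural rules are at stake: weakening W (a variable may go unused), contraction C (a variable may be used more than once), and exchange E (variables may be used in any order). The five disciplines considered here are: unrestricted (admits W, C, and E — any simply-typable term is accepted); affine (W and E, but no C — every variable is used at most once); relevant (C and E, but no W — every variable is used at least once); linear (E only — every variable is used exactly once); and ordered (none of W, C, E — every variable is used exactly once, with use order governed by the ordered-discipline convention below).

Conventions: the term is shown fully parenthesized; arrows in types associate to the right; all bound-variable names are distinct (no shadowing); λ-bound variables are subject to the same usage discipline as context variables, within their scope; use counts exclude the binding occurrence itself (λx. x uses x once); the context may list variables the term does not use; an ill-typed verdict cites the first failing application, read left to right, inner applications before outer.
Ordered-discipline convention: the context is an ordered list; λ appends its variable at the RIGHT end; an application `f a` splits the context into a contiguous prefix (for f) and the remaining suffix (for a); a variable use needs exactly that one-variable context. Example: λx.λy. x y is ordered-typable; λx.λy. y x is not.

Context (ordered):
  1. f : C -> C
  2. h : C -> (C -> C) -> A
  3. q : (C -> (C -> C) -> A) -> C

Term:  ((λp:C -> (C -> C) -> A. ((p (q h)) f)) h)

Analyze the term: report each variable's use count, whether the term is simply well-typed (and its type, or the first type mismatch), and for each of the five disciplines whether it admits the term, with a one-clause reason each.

use counts: f: 1, h: 2, q: 1, p (bound): 1
use order (left to right): p, q, h, f, h
typing: well-typed at A
ordered: ✗ — h ×2 used more than once (contraction)
linear: ✗ — h ×2 used more than once (contraction)
affine: ✗ — h ×2 used more than once (contraction)
relevant: ✓ — at least one use each (f, h, q, p)
unrestricted: ✓ — well-typed at A; no restrictions here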